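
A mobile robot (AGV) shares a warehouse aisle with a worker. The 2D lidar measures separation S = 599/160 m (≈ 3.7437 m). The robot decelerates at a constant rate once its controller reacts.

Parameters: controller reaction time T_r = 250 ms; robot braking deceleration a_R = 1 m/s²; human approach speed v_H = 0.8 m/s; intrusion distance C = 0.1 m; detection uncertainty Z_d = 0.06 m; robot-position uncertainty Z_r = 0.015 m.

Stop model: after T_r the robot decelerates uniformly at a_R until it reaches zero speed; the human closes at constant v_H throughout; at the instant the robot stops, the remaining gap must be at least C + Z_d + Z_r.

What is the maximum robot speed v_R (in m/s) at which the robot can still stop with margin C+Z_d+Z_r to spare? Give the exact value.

v_R_max = 7/4 m/s = 1.7500 m/s

at the boundary: (1/2)·v² + (21/20)·v + (-539/160) = 0
  disc = (21/20)² − 4·(1/2)·(-539/160) = 196/25 ; √disc = 14/5
  v_R = (−(21/20) + 14/5) / (2·(1/2)) = 7/4 m/s
check:
braking lasts T_s = (7/4)/1 = 1.7500 s
robot covers v_R·T_r = 1.7500·0.2500 = 0.4375 m before braking
robot under decel: 1.7500²/(2·1.0000) = 1.5312 m
human over T_r+T_s: 0.8000·(0.2500+1.7500) = 1.6000 m
C+Z_d+Z_r = 0.1000+0.0600+0.0150 = 0.1750 m
sum ≈ 0.4375+1.5312+1.6000+0.1750 ≈ 3.7437 m = S ✓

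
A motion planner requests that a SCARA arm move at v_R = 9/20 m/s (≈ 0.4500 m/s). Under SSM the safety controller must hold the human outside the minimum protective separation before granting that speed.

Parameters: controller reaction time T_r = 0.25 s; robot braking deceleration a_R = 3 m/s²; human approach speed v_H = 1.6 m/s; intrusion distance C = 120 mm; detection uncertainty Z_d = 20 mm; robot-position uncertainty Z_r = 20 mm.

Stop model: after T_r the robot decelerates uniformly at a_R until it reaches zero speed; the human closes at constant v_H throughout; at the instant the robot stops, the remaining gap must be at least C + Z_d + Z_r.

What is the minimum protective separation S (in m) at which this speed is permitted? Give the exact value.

S_min = 757/800 m = 0.9463 m

T_s = v_R/a_R = (9/20)/3 = 0.1500 s
robot covers v_R·T_r = 0.4500·0.2500 = 0.1125 m before braking
robot under decel: 0.4500²/(2·3.0000) = 0.0338 m
person approaches 1.6000·(0.2500+0.1500) = 0.6400 m
margins: 0.1200+0.0200+0.0200 = 0.1600 m
S_min ≈ 0.1125+0.0338+0.6400+0.1600  ⇒  S_min = 757/800 m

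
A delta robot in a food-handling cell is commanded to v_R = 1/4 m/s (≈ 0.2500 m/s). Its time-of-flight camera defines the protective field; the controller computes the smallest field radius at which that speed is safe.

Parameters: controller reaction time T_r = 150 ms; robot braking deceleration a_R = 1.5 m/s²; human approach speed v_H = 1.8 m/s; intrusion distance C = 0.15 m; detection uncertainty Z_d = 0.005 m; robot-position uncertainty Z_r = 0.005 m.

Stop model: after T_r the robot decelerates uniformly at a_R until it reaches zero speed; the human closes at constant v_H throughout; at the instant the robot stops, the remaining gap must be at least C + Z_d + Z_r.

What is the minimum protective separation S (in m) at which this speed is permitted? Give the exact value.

stop time T_s = (1/4)/(3/2) = 0.1667 s
reaction-phase robot travel = 0.2500·0.1500 = 0.0375 m
robot under decel: 0.2500²/(2·1.5000) = 0.0208 m
human over T_r+T_s: 1.8000·(0.1500+0.1667) = 0.5700 m
C+Z_d+Z_r = 0.1500+0.0050+0.0050 = 0.1600 m
S_min ≈ 0.0375+0.0208+0.5700+0.1600  ⇒  S_min = 473/600 m

S_min = 473/600 m = 0.7883 m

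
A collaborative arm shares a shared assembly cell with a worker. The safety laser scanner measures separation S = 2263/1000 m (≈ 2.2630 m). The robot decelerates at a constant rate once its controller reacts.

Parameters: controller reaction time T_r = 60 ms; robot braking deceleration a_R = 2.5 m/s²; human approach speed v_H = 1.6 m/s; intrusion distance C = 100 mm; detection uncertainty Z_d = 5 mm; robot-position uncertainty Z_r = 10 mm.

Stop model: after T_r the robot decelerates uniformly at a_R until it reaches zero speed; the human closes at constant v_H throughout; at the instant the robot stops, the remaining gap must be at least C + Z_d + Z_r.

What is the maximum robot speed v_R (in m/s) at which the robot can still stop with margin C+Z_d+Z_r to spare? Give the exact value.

collect terms ⇒ (1/5)·v_R² + (7/10)·v_R + (-513/250) = 0
  disc = (7/10)² − 4·(1/5)·(-513/250) = 5329/2500 ; √disc = 73/50
  v_R = (−(7/10) + 73/50) / (2·(1/5)) = 19/10 m/s
check:
braking lasts T_s = (19/10)/(5/2) = 0.7600 s
robot covers v_R·T_r = 1.9000·0.0600 = 0.1140 m before braking
braking distance = 1.9000²/(2·2.5000) = 0.7220 m
person approaches 1.6000·(0.0600+0.7600) = 1.3120 m
C+Z_d+Z_r = 0.1000+0.0050+0.0100 = 0.1150 m
sum ≈ 0.1140+0.7220+1.3120+0.1150 ≈ 2.2630 m = S ✓

v_R_max = 19/10 m/s = 1.9000 m/s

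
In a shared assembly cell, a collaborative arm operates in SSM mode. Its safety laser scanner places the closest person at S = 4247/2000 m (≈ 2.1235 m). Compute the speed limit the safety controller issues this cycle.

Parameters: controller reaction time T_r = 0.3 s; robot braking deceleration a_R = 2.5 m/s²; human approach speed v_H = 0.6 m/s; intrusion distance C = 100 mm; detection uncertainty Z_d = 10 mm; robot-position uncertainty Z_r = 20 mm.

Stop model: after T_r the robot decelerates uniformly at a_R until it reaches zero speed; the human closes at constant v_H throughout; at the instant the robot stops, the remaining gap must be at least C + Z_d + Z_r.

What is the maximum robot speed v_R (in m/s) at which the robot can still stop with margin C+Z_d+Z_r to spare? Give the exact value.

v_R_max = 39/20 m/s = 1.9500 m/s

quadratic (1/5)·v² + (27/50)·v + (-3627/2000) = 0
  disc = (27/50)² − 4·(1/5)·(-3627/2000) = 1089/625 ; √disc = 33/25
  v_R = (−(27/50) + 33/25) / (2·(1/5)) = 39/20 m/s
check:
stop time T_s = (39/20)/(5/2) = 0.7800 s
reaction-phase robot travel = 1.9500·0.3000 = 0.5850 m
robot covers 1.9500·0.7800 − ½·2.5000·0.7800² = 0.7605 m while stopping
person approaches 0.6000·(0.3000+0.7800) = 0.6480 m
C+Z_d+Z_r = 0.1000+0.0100+0.0200 = 0.1300 m
sum ≈ 0.5850+0.7605+0.6480+0.1300 ≈ 2.1235 m = S ✓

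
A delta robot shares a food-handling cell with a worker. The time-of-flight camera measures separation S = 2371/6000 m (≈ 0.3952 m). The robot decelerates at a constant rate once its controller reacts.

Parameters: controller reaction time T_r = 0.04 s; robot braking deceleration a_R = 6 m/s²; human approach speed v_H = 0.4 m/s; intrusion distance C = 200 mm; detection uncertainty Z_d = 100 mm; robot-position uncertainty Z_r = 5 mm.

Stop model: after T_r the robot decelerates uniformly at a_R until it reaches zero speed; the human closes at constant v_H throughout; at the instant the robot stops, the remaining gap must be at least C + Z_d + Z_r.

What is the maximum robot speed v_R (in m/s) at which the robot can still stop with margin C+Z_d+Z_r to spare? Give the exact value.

v_R_max = 1/2 m/s = 0.5000 m/s

collect terms ⇒ (1/12)·v_R² + (8/75)·v_R + (-89/1200) = 0
  disc = (8/75)² − 4·(1/12)·(-89/1200) = 361/10000 ; √disc = 19/100
  v_R = (−(8/75) + 19/100) / (2·(1/12)) = 1/2 m/s
check:
braking lasts T_s = (1/2)/6 = 0.0833 s
robot in T_r: 0.5000·0.0400 = 0.0200 m
robot covers 0.5000·0.0833 − ½·6.0000·0.0833² = 0.0208 m while stopping
human over T_r+T_s: 0.4000·(0.0400+0.0833) = 0.0493 m
margins: 0.2000+0.1000+0.0050 = 0.3050 m
sum ≈ 0.0200+0.0208+0.0493+0.3050 ≈ 0.3952 m = S ✓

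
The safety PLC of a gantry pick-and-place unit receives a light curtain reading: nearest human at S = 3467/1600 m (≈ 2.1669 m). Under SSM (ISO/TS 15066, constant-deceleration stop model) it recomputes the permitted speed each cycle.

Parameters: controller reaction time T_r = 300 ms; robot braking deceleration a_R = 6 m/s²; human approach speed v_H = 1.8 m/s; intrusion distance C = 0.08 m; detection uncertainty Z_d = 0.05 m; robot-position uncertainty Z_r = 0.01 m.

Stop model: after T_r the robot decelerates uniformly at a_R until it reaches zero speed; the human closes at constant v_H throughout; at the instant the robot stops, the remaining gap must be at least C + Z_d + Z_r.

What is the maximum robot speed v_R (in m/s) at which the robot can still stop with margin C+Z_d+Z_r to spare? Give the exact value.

at the boundary: (1/12)·v² + (3/5)·v + (-2379/1600) = 0
  disc = (3/5)² − 4·(1/12)·(-2379/1600) = 1369/1600 ; √disc = 37/40
  v_R = (−(3/5) + 37/40) / (2·(1/12)) = 39/20 m/s
check:
braking lasts T_s = (39/20)/6 = 0.3250 s
reaction-phase robot travel = 1.9500·0.3000 = 0.5850 m
robot under decel: 1.9500²/(2·6.0000) = 0.3169 m
person approaches 1.8000·(0.3000+0.3250) = 1.1250 m
residual clearance needed = 0.0800+0.0500+0.0100 = 0.1400 m
sum ≈ 0.5850+0.3169+1.1250+0.1400 ≈ 2.1669 m = S ✓

v_R_max = 39/20 m/s = 1.9500 m/s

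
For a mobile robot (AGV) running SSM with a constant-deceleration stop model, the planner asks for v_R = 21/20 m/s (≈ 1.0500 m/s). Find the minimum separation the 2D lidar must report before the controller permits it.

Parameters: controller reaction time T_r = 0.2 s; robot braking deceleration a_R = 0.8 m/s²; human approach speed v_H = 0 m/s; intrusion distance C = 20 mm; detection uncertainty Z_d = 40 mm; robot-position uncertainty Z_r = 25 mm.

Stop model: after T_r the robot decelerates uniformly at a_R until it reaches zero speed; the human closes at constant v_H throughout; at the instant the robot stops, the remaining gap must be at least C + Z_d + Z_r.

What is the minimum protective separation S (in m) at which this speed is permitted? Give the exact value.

S_min = 3149/3200 m = 0.9841 m

stop time T_s = (21/20)/(4/5) = 1.3125 s
robot covers v_R·T_r = 1.0500·0.2000 = 0.2100 m before braking
robot covers 1.0500·1.3125 − ½·0.8000·1.3125² = 0.6891 m while stopping
human over T_r+T_s: 0.0000·(0.2000+1.3125) = 0.0000 m
margins: 0.0200+0.0400+0.0250 = 0.0850 m
S_min ≈ 0.2100+0.6891+0.0000+0.0850  ⇒  S_min = 3149/3200 m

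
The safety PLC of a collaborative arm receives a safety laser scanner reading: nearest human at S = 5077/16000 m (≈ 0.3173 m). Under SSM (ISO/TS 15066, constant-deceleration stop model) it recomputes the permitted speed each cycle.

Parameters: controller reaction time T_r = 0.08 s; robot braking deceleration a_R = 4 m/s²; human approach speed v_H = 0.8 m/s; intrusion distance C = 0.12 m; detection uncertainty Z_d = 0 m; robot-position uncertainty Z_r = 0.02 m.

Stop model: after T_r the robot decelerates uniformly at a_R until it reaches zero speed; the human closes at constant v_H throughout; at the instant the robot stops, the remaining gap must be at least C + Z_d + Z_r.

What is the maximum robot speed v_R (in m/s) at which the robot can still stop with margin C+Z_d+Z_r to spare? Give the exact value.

quadratic (1/8)·v² + (7/25)·v + (-1813/16000) = 0
  disc = (7/25)² − 4·(1/8)·(-1813/16000) = 21609/160000 ; √disc = 147/400
  v_R = (−(7/25) + 147/400) / (2·(1/8)) = 7/20 m/s
check:
stop time T_s = (7/20)/4 = 0.0875 s
robot covers v_R·T_r = 0.3500·0.0800 = 0.0280 m before braking
robot under decel: 0.3500²/(2·4.0000) = 0.0153 m
human over T_r+T_s: 0.8000·(0.0800+0.0875) = 0.1340 m
residual clearance needed = 0.1200+0.0000+0.0200 = 0.1400 m
sum ≈ 0.0280+0.0153+0.1340+0.1400 ≈ 0.3173 m = S ✓

v_R_max = 7/20 m/s = 0.3500 m/s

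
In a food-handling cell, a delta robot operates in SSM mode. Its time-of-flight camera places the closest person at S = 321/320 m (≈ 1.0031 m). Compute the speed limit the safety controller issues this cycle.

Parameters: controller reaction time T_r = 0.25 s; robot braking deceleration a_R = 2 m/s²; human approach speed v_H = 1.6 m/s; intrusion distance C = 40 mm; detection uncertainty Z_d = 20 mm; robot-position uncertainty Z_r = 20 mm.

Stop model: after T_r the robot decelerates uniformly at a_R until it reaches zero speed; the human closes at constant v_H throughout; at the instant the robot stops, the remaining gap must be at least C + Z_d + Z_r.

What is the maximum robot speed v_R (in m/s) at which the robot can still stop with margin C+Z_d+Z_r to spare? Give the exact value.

quadratic (1/4)·v² + (21/20)·v + (-837/1600) = 0
  disc = (21/20)² − 4·(1/4)·(-837/1600) = 2601/1600 ; √disc = 51/40
  v_R = (−(21/20) + 51/40) / (2·(1/4)) = 9/20 m/s
check:
braking lasts T_s = (9/20)/2 = 0.2250 s
robot covers v_R·T_r = 0.4500·0.2500 = 0.1125 m before braking
braking distance = 0.4500²/(2·2.0000) = 0.0506 m
person approaches 1.6000·(0.2500+0.2250) = 0.7600 m
margins: 0.0400+0.0200+0.0200 = 0.0800 m
sum ≈ 0.1125+0.0506+0.7600+0.0800 ≈ 1.0031 m = S ✓

v_R_max = 9/20 m/s = 0.4500 m/s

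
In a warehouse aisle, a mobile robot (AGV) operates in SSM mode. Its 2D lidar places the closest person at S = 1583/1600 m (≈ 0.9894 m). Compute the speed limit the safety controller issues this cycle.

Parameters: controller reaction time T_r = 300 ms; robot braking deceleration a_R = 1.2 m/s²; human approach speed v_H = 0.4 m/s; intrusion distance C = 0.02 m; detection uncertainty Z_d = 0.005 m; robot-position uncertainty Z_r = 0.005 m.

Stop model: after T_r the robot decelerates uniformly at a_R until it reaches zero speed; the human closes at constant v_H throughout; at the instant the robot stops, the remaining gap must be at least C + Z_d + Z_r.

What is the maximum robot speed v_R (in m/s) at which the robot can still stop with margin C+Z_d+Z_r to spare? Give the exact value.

v_R_max = 17/20 m/s = 0.8500 m/s

collect terms ⇒ (5/12)·v_R² + (19/30)·v_R + (-1343/1600) = 0
  disc = (19/30)² − 4·(5/12)·(-1343/1600) = 25921/14400 ; √disc = 161/120
  v_R = (−(19/30) + 161/120) / (2·(5/12)) = 17/20 m/s
check:
braking lasts T_s = (17/20)/(6/5) = 0.7083 s
robot covers v_R·T_r = 0.8500·0.3000 = 0.2550 m before braking
robot under decel: 0.8500²/(2·1.2000) = 0.3010 m
human over T_r+T_s: 0.4000·(0.3000+0.7083) = 0.4033 m
margins: 0.0200+0.0050+0.0050 = 0.0300 m
sum ≈ 0.2550+0.3010+0.4033+0.0300 ≈ 0.9894 m = S ✓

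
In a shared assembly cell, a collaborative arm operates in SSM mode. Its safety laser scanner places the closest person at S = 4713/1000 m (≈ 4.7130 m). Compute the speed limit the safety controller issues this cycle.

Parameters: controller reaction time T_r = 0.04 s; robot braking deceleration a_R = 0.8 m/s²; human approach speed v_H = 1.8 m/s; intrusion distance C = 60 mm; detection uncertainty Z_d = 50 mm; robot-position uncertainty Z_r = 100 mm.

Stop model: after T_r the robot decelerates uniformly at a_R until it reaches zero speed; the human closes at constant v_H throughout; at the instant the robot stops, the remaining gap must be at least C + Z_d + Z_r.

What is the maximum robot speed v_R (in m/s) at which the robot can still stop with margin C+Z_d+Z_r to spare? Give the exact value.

v_R_max = 7/5 m/s = 1.4000 m/s

at the boundary: (5/8)·v² + (229/100)·v + (-4431/1000) = 0
  disc = (229/100)² − 4·(5/8)·(-4431/1000) = 10201/625 ; √disc = 101/25
  v_R = (−(229/100) + 101/25) / (2·(5/8)) = 7/5 m/s
check:
stop time T_s = (7/5)/(4/5) = 1.7500 s
robot covers v_R·T_r = 1.4000·0.0400 = 0.0560 m before braking
robot covers 1.4000·1.7500 − ½·0.8000·1.7500² = 1.2250 m while stopping
human closes 1.8000·1.7900 = 3.2220 m
residual clearance needed = 0.0600+0.0500+0.1000 = 0.2100 m
sum ≈ 0.0560+1.2250+3.2220+0.2100 ≈ 4.7130 m = S ✓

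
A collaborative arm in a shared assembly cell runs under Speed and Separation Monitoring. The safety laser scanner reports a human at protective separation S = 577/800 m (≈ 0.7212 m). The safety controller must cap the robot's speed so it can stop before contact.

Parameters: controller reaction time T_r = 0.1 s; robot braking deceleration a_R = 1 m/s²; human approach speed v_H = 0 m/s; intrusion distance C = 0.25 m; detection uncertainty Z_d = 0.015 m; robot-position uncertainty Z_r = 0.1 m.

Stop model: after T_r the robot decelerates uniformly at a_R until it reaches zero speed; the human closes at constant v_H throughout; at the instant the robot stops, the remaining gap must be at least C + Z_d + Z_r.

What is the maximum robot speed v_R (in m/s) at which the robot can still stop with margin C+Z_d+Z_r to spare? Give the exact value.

quadratic (1/2)·v² + (1/10)·v + (-57/160) = 0
  disc = (1/10)² − 4·(1/2)·(-57/160) = 289/400 ; √disc = 17/20
  v_R = (−(1/10) + 17/20) / (2·(1/2)) = 3/4 m/s
check:
T_s = v_R/a_R = (3/4)/1 = 0.7500 s
reaction-phase robot travel = 0.7500·0.1000 = 0.0750 m
robot under decel: 0.7500²/(2·1.0000) = 0.2812 m
human closes 0.0000·0.8500 = 0.0000 m
residual clearance needed = 0.2500+0.0150+0.1000 = 0.3650 m
sum ≈ 0.0750+0.2812+0.0000+0.3650 ≈ 0.7212 m = S ✓

v_R_max = 3/4 m/s = 0.7500 m/s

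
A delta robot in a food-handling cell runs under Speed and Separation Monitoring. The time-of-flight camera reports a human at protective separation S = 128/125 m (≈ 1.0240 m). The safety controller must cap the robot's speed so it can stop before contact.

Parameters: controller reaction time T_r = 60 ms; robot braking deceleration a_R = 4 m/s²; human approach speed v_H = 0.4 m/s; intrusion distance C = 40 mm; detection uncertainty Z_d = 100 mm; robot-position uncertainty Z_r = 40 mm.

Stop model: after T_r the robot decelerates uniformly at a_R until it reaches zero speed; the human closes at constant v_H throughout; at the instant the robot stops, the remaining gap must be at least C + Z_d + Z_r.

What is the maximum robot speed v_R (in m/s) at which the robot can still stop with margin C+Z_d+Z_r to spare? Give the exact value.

v_R_max = 2 m/s = 2.0000 m/s

at the boundary: (1/8)·v² + (4/25)·v + (-41/50) = 0
  disc = (4/25)² − 4·(1/8)·(-41/50) = 1089/2500 ; √disc = 33/50
  v_R = (−(4/25) + 33/50) / (2·(1/8)) = 2 m/s
check:
stop time T_s = 2/4 = 0.5000 s
reaction-phase robot travel = 2.0000·0.0600 = 0.1200 m
robot under decel: 2.0000²/(2·4.0000) = 0.5000 m
person approaches 0.4000·(0.0600+0.5000) = 0.2240 m
residual clearance needed = 0.0400+0.1000+0.0400 = 0.1800 m
sum ≈ 0.1200+0.5000+0.2240+0.1800 ≈ 1.0240 m = S ✓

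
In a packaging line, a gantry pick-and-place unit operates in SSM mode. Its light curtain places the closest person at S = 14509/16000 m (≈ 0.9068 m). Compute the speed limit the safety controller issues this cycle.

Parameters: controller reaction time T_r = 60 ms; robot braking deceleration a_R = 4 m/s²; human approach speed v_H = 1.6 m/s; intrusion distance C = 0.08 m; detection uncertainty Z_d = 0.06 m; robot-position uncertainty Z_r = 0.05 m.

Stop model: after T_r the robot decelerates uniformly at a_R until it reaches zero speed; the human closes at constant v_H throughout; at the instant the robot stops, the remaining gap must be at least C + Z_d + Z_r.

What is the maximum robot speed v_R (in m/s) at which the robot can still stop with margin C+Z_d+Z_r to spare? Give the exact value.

v_R_max = 21/20 m/s = 1.0500 m/s

collect terms ⇒ (1/8)·v_R² + (23/50)·v_R + (-9933/16000) = 0
  disc = (23/50)² − 4·(1/8)·(-9933/16000) = 83521/160000 ; √disc = 289/400
  v_R = (−(23/50) + 289/400) / (2·(1/8)) = 21/20 m/s
check:
braking lasts T_s = (21/20)/4 = 0.2625 s
robot in T_r: 1.0500·0.0600 = 0.0630 m
braking distance = 1.0500²/(2·4.0000) = 0.1378 m
human closes 1.6000·0.3225 = 0.5160 m
residual clearance needed = 0.0800+0.0600+0.0500 = 0.1900 m
sum ≈ 0.0630+0.1378+0.5160+0.1900 ≈ 0.9068 m = S ✓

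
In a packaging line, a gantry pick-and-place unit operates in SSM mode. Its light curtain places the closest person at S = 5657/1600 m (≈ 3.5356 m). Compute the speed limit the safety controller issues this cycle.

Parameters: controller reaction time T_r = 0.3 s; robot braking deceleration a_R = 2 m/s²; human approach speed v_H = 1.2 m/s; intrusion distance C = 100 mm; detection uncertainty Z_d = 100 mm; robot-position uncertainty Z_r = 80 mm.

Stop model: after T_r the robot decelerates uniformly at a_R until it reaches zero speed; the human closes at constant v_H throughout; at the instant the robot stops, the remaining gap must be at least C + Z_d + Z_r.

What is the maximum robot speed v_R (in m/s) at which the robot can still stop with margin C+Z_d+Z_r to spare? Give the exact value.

at the boundary: (1/4)·v² + (9/10)·v + (-4633/1600) = 0
  disc = (9/10)² − 4·(1/4)·(-4633/1600) = 5929/1600 ; √disc = 77/40
  v_R = (−(9/10) + 77/40) / (2·(1/4)) = 41/20 m/s
check:
braking lasts T_s = (41/20)/2 = 1.0250 s
reaction-phase robot travel = 2.0500·0.3000 = 0.6150 m
braking distance = 2.0500²/(2·2.0000) = 1.0506 m
person approaches 1.2000·(0.3000+1.0250) = 1.5900 m
residual clearance needed = 0.1000+0.1000+0.0800 = 0.2800 m
sum ≈ 0.6150+1.0506+1.5900+0.2800 ≈ 3.5356 m = S ✓

v_R_max = 41/20 m/s = 2.0500 m/s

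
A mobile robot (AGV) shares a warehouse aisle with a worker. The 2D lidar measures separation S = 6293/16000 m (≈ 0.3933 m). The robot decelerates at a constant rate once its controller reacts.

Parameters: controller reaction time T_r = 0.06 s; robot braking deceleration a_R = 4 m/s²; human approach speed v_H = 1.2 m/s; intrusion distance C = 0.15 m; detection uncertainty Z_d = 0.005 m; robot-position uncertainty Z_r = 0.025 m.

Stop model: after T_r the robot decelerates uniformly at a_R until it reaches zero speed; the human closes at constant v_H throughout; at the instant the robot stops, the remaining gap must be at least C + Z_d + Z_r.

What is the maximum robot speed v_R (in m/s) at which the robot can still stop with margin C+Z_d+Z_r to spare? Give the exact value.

collect terms ⇒ (1/8)·v_R² + (9/25)·v_R + (-2261/16000) = 0
  disc = (9/25)² − 4·(1/8)·(-2261/16000) = 32041/160000 ; √disc = 179/400
  v_R = (−(9/25) + 179/400) / (2·(1/8)) = 7/20 m/s
check:
T_s = v_R/a_R = (7/20)/4 = 0.0875 s
robot covers v_R·T_r = 0.3500·0.0600 = 0.0210 m before braking
braking distance = 0.3500²/(2·4.0000) = 0.0153 m
person approaches 1.2000·(0.0600+0.0875) = 0.1770 m
margins: 0.1500+0.0050+0.0250 = 0.1800 m
sum ≈ 0.0210+0.0153+0.1770+0.1800 ≈ 0.3933 m = S ✓

v_R_max = 7/20 m/s = 0.3500 m/s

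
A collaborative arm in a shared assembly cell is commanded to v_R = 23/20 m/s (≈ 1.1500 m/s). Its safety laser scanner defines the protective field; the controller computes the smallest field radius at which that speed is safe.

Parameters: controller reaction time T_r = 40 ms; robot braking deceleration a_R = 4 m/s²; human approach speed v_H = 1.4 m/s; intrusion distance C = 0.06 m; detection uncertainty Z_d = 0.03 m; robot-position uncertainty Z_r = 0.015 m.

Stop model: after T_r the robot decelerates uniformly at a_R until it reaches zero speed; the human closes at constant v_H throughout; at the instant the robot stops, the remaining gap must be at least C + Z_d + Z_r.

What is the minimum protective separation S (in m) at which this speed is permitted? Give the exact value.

S_min = 12397/16000 m = 0.7748 m

stop time T_s = (23/20)/4 = 0.2875 s
reaction-phase robot travel = 1.1500·0.0400 = 0.0460 m
braking distance = 1.1500²/(2·4.0000) = 0.1653 m
human over T_r+T_s: 1.4000·(0.0400+0.2875) = 0.4585 m
residual clearance needed = 0.0600+0.0300+0.0150 = 0.1050 m
S_min ≈ 0.0460+0.1653+0.4585+0.1050  ⇒  S_min = 12397/16000 m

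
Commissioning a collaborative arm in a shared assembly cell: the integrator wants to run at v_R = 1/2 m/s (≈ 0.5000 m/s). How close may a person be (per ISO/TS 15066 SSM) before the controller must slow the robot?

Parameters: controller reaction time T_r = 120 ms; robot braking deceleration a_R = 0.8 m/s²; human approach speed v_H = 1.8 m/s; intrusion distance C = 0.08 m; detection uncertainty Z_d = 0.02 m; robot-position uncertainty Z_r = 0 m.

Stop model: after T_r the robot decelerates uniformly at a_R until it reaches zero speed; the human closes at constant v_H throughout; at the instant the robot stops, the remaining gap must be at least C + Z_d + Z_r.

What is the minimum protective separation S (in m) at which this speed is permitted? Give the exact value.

stop time T_s = (1/2)/(4/5) = 0.6250 s
robot covers v_R·T_r = 0.5000·0.1200 = 0.0600 m before braking
robot covers 0.5000·0.6250 − ½·0.8000·0.6250² = 0.1562 m while stopping
human closes 1.8000·0.7450 = 1.3410 m
margins: 0.0800+0.0200+0.0000 = 0.1000 m
S_min ≈ 0.0600+0.1562+1.3410+0.1000  ⇒  S_min = 6629/4000 m

S_min = 6629/4000 m = 1.6572 m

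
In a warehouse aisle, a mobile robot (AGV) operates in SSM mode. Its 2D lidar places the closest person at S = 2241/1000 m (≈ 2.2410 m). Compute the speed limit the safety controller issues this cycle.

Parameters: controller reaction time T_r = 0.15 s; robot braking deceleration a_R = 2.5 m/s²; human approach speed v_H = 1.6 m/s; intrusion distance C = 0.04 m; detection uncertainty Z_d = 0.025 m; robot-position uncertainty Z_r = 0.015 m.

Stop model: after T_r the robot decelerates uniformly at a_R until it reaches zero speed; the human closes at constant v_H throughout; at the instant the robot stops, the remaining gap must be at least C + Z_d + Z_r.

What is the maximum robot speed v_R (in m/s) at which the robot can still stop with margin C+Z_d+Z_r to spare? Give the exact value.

at the boundary: (1/5)·v² + (79/100)·v + (-1921/1000) = 0
  disc = (79/100)² − 4·(1/5)·(-1921/1000) = 21609/10000 ; √disc = 147/100
  v_R = (−(79/100) + 147/100) / (2·(1/5)) = 17/10 m/s
check:
braking lasts T_s = (17/10)/(5/2) = 0.6800 s
robot in T_r: 1.7000·0.1500 = 0.2550 m
robot under decel: 1.7000²/(2·2.5000) = 0.5780 m
human closes 1.6000·0.8300 = 1.3280 m
margins: 0.0400+0.0250+0.0150 = 0.0800 m
sum ≈ 0.2550+0.5780+1.3280+0.0800 ≈ 2.2410 m = S ✓

v_R_max = 17/10 m/s = 1.7000 m/s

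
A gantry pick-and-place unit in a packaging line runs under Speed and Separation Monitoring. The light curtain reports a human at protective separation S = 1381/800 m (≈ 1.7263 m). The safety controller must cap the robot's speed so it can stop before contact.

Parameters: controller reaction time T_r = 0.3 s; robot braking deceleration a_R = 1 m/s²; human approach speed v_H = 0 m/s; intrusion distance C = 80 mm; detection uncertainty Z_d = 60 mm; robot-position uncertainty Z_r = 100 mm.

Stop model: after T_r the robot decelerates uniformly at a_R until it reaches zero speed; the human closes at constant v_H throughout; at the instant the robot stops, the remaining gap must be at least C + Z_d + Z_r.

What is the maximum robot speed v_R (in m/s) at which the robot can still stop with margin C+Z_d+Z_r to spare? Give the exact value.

v_R_max = 29/20 m/s = 1.4500 m/s

at the boundary: (1/2)·v² + (3/10)·v + (-1189/800) = 0
  disc = (3/10)² − 4·(1/2)·(-1189/800) = 49/16 ; √disc = 7/4
  v_R = (−(3/10) + 7/4) / (2·(1/2)) = 29/20 m/s
check:
braking lasts T_s = (29/20)/1 = 1.4500 s
robot in T_r: 1.4500·0.3000 = 0.4350 m
robot covers 1.4500·1.4500 − ½·1.0000·1.4500² = 1.0513 m while stopping
human closes 0.0000·1.7500 = 0.0000 m
residual clearance needed = 0.0800+0.0600+0.1000 = 0.2400 m
sum ≈ 0.4350+1.0513+0.0000+0.2400 ≈ 1.7263 m = S ✓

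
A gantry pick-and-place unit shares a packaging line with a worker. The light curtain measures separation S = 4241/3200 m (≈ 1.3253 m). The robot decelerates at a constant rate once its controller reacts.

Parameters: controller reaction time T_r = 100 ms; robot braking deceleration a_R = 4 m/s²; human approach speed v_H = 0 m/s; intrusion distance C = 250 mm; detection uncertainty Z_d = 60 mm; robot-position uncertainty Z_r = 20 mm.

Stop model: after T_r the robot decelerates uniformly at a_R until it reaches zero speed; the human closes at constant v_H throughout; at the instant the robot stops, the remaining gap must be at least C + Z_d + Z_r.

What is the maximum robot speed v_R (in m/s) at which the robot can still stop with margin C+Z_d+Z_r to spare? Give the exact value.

quadratic (1/8)·v² + (1/10)·v + (-637/640) = 0
  disc = (1/10)² − 4·(1/8)·(-637/640) = 3249/6400 ; √disc = 57/80
  v_R = (−(1/10) + 57/80) / (2·(1/8)) = 49/20 m/s
check:
braking lasts T_s = (49/20)/4 = 0.6125 s
reaction-phase robot travel = 2.4500·0.1000 = 0.2450 m
robot under decel: 2.4500²/(2·4.0000) = 0.7503 m
human over T_r+T_s: 0.0000·(0.1000+0.6125) = 0.0000 m
margins: 0.2500+0.0600+0.0200 = 0.3300 m
sum ≈ 0.2450+0.7503+0.0000+0.3300 ≈ 1.3253 m = S ✓

v_R_max = 49/20 m/s = 2.4500 m/s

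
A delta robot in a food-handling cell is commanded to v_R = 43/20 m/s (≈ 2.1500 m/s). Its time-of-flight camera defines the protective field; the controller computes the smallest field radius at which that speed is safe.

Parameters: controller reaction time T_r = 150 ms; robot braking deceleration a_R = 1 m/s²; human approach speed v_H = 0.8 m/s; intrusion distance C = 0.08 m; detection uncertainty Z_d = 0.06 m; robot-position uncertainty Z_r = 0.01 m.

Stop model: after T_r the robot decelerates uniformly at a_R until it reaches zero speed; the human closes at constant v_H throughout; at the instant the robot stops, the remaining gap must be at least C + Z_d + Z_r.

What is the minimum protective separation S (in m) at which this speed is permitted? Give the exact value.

S_min = 3699/800 m = 4.6238 m

stop time T_s = (43/20)/1 = 2.1500 s
robot in T_r: 2.1500·0.1500 = 0.3225 m
robot under decel: 2.1500²/(2·1.0000) = 2.3112 m
person approaches 0.8000·(0.1500+2.1500) = 1.8400 m
margins: 0.0800+0.0600+0.0100 = 0.1500 m
S_min ≈ 0.3225+2.3112+1.8400+0.1500  ⇒  S_min = 3699/800 m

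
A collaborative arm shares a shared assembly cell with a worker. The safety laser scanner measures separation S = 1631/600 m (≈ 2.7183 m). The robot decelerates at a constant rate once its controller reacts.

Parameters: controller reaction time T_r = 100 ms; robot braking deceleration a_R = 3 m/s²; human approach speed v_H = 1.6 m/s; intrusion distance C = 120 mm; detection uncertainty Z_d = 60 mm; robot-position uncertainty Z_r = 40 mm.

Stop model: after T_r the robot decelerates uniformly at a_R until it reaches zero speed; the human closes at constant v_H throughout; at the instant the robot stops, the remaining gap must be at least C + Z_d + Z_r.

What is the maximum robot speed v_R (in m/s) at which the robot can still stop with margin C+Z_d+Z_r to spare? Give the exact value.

collect terms ⇒ (1/6)·v_R² + (19/30)·v_R + (-1403/600) = 0
  disc = (19/30)² − 4·(1/6)·(-1403/600) = 49/25 ; √disc = 7/5
  v_R = (−(19/30) + 7/5) / (2·(1/6)) = 23/10 m/s
check:
stop time T_s = (23/10)/3 = 0.7667 s
robot in T_r: 2.3000·0.1000 = 0.2300 m
braking distance = 2.3000²/(2·3.0000) = 0.8817 m
human over T_r+T_s: 1.6000·(0.1000+0.7667) = 1.3867 m
residual clearance needed = 0.1200+0.0600+0.0400 = 0.2200 m
sum ≈ 0.2300+0.8817+1.3867+0.2200 ≈ 2.7183 m = S ✓

v_R_max = 23/10 m/s = 2.3000 m/s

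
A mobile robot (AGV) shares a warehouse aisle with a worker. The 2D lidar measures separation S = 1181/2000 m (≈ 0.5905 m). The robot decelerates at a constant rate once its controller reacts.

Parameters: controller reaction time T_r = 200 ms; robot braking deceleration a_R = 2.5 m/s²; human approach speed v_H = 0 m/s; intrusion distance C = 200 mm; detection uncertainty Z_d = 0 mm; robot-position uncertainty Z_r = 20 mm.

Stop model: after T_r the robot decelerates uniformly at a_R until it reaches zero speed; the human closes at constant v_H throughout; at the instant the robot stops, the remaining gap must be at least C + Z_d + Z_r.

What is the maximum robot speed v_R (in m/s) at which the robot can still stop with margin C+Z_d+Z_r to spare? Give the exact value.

v_R_max = 19/20 m/s = 0.9500 m/s

at the boundary: (1/5)·v² + (1/5)·v + (-741/2000) = 0
  disc = (1/5)² − 4·(1/5)·(-741/2000) = 841/2500 ; √disc = 29/50
  v_R = (−(1/5) + 29/50) / (2·(1/5)) = 19/20 m/s
check:
T_s = v_R/a_R = (19/20)/(5/2) = 0.3800 s
robot in T_r: 0.9500·0.2000 = 0.1900 m
robot covers 0.9500·0.3800 − ½·2.5000·0.3800² = 0.1805 m while stopping
person approaches 0.0000·(0.2000+0.3800) = 0.0000 m
C+Z_d+Z_r = 0.2000+0.0000+0.0200 = 0.2200 m
sum ≈ 0.1900+0.1805+0.0000+0.2200 ≈ 0.5905 m = S ✓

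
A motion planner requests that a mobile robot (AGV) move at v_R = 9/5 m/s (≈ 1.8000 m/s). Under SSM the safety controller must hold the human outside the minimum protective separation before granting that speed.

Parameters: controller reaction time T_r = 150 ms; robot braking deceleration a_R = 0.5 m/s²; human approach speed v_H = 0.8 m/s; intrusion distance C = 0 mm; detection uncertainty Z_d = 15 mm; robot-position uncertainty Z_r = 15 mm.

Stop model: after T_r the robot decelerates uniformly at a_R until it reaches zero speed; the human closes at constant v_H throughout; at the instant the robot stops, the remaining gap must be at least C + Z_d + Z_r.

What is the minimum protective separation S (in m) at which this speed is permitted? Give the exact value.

S_min = 327/50 m = 6.5400 m

stop time T_s = (9/5)/(1/2) = 3.6000 s
reaction-phase robot travel = 1.8000·0.1500 = 0.2700 m
robot under decel: 1.8000²/(2·0.5000) = 3.2400 m
human over T_r+T_s: 0.8000·(0.1500+3.6000) = 3.0000 m
C+Z_d+Z_r = 0.0000+0.0150+0.0150 = 0.0300 m
S_min ≈ 0.2700+3.2400+3.0000+0.0300  ⇒  S_min = 327/50 m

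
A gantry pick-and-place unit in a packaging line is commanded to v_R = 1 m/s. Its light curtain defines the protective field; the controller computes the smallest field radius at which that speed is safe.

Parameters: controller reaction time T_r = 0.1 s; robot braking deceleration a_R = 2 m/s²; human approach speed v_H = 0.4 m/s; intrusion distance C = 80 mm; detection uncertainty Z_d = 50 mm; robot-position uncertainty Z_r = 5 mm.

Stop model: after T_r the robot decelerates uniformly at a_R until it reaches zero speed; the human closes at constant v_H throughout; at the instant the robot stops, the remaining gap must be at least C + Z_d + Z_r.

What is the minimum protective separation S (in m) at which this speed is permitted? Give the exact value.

stop time T_s = 1/2 = 0.5000 s
robot in T_r: 1.0000·0.1000 = 0.1000 m
braking distance = 1.0000²/(2·2.0000) = 0.2500 m
human over T_r+T_s: 0.4000·(0.1000+0.5000) = 0.2400 m
C+Z_d+Z_r = 0.0800+0.0500+0.0050 = 0.1350 m
S_min ≈ 0.1000+0.2500+0.2400+0.1350  ⇒  S_min = 29/40 m

S_min = 29/40 m = 0.7250 m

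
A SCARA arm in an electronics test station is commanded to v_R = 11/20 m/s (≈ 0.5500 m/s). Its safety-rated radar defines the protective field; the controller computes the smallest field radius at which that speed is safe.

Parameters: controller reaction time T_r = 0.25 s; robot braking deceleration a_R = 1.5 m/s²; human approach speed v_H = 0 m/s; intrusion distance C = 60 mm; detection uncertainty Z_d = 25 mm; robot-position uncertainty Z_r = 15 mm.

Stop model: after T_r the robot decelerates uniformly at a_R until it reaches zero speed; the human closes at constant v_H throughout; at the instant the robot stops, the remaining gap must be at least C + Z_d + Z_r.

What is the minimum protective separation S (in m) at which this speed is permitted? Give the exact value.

S_min = 203/600 m = 0.3383 m

T_s = v_R/a_R = (11/20)/(3/2) = 0.3667 s
reaction-phase robot travel = 0.5500·0.2500 = 0.1375 m
robot under decel: 0.5500²/(2·1.5000) = 0.1008 m
human closes 0.0000·0.6167 = 0.0000 m
margins: 0.0600+0.0250+0.0150 = 0.1000 m
S_min ≈ 0.1375+0.1008+0.0000+0.1000  ⇒  S_min = 203/600 m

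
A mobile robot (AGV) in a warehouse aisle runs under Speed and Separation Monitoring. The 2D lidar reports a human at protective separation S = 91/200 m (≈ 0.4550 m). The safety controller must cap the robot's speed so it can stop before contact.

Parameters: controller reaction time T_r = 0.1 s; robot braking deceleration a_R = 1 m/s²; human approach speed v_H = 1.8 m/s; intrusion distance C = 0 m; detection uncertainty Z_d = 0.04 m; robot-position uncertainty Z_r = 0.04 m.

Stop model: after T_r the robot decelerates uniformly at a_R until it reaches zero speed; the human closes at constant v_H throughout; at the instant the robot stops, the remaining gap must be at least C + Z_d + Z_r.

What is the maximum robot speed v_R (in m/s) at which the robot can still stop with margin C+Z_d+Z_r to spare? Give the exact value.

v_R_max = 1/10 m/s = 0.1000 m/s

at the boundary: (1/2)·v² + (19/10)·v + (-39/200) = 0
  disc = (19/10)² − 4·(1/2)·(-39/200) = 4 ; √disc = 2
  v_R = (−(19/10) + 2) / (2·(1/2)) = 1/10 m/s
check:
stop time T_s = (1/10)/1 = 0.1000 s
robot in T_r: 0.1000·0.1000 = 0.0100 m
braking distance = 0.1000²/(2·1.0000) = 0.0050 m
human closes 1.8000·0.2000 = 0.3600 m
residual clearance needed = 0.0000+0.0400+0.0400 = 0.0800 m
sum ≈ 0.0100+0.0050+0.3600+0.0800 ≈ 0.4550 m = S ✓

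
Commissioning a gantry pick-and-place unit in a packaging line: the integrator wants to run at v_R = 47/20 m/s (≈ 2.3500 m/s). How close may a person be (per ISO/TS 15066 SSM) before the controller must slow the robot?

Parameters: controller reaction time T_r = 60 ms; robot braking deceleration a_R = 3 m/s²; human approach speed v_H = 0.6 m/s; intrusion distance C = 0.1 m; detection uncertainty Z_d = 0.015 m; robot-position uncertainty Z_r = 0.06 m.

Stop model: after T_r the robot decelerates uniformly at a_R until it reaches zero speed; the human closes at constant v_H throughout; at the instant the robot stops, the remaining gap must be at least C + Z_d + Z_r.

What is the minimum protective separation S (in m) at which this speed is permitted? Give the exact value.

S_min = 20909/12000 m = 1.7424 m

braking lasts T_s = (47/20)/3 = 0.7833 s
reaction-phase robot travel = 2.3500·0.0600 = 0.1410 m
robot under decel: 2.3500²/(2·3.0000) = 0.9204 m
human over T_r+T_s: 0.6000·(0.0600+0.7833) = 0.5060 m
margins: 0.1000+0.0150+0.0600 = 0.1750 m
S_min ≈ 0.1410+0.9204+0.5060+0.1750  ⇒  S_min = 20909/12000 m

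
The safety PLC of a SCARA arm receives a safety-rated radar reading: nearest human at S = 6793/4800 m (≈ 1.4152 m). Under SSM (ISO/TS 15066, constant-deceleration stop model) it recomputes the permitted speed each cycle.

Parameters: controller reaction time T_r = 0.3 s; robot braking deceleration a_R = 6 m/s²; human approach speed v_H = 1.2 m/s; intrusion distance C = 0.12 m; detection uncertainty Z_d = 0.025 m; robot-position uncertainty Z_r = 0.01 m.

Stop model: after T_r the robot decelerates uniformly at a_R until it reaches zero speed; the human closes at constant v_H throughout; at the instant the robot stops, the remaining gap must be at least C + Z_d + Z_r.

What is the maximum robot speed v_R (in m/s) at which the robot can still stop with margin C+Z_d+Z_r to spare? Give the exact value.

v_R_max = 29/20 m/s = 1.4500 m/s

quadratic (1/12)·v² + (1/2)·v + (-4321/4800) = 0
  disc = (1/2)² − 4·(1/12)·(-4321/4800) = 7921/14400 ; √disc = 89/120
  v_R = (−(1/2) + 89/120) / (2·(1/12)) = 29/20 m/s
check:
stop time T_s = (29/20)/6 = 0.2417 s
robot covers v_R·T_r = 1.4500·0.3000 = 0.4350 m before braking
robot covers 1.4500·0.2417 − ½·6.0000·0.2417² = 0.1752 m while stopping
human closes 1.2000·0.5417 = 0.6500 m
C+Z_d+Z_r = 0.1200+0.0250+0.0100 = 0.1550 m
sum ≈ 0.4350+0.1752+0.6500+0.1550 ≈ 1.4152 m = S ✓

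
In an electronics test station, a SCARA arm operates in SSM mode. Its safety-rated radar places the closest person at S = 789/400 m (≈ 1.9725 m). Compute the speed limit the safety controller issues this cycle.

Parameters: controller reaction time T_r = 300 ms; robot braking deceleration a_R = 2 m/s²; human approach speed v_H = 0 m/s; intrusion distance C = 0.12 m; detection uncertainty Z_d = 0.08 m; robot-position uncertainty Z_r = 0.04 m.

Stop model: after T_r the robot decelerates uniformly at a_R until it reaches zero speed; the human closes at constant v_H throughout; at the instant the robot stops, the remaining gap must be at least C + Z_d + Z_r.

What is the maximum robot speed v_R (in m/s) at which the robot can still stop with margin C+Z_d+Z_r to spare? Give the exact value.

v_R_max = 21/10 m/s = 2.1000 m/s

quadratic (1/4)·v² + (3/10)·v + (-693/400) = 0
  disc = (3/10)² − 4·(1/4)·(-693/400) = 729/400 ; √disc = 27/20
  v_R = (−(3/10) + 27/20) / (2·(1/4)) = 21/10 m/s
check:
stop time T_s = (21/10)/2 = 1.0500 s
reaction-phase robot travel = 2.1000·0.3000 = 0.6300 m
robot covers 2.1000·1.0500 − ½·2.0000·1.0500² = 1.1025 m while stopping
human closes 0.0000·1.3500 = 0.0000 m
margins: 0.1200+0.0800+0.0400 = 0.2400 m
sum ≈ 0.6300+1.1025+0.0000+0.2400 ≈ 1.9725 m = S ✓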